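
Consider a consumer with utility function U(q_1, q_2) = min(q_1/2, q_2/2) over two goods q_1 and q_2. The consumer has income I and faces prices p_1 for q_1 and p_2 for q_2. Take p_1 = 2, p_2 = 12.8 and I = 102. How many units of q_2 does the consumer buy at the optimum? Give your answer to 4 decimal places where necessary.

q_2* = 6.8919

Leontief preferences: the optimum is at the kink where q_1/2 = q_2/2, i.e. q_2 = q_1.
Budget: p_1·q_1 + p_2·q_1 = I, so (2·p_1 + 2·p_2)·q_1 = 2·I.
Demand: q_1*(p_1,p_2,I) = 2·I/(2·p_1 + 2·p_2), q_2* = 2·I/(2·p_1 + 2·p_2).
Here 2·2 + 2·12.8 = 29.6, giving q_2* = 6.8919.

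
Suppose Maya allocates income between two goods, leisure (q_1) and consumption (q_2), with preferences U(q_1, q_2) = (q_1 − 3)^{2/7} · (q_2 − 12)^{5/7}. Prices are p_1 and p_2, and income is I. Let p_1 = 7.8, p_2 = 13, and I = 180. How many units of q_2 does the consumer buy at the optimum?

q_2* = 12.033

MRS = (2/5)·(q_2−12)/(q_1−3). Tangency with p_1/p_2 gives q_2−12 = (5/2)·(p_1/p_2)·(q_1−3).
After buying the subsistence bundle (3, 12), a share 2/7 of the remaining income goes to q_1: q_1* = 3 + 2/7·(I − 3p_1 − 12p_2)/p_1.
Discretionary income = 180 − 3·7.8 − 12·13 = 0.6; q_2* = 12 + 5/7·0.6/13 = 12.033.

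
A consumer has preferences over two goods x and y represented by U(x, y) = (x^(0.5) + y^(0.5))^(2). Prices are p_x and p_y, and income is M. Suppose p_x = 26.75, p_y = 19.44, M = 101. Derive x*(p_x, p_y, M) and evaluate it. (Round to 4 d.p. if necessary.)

x* = 1.5891

Numerically y/x = 1.893455, so x* = 101/(26.75 + 19.44·1.893455) = 1.5891.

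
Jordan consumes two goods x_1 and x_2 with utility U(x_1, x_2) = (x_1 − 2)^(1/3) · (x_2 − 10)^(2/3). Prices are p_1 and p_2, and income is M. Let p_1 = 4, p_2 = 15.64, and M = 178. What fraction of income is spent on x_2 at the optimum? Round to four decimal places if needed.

This is Cobb-Douglas in (x_1−2, x_2−10): tangency gives 1/3·p_2·(x_2−10) = 2/3·p_1·(x_1−2).
Substituting into the budget: x_1* = 2 + 1/3·(M − 2·p_1 − 10·p_2)/p_1, and x_2* = 10 + 2/3·(…)/p_2.
Discretionary income = 178 − 2·4 − 10·15.64 = 13.6; x_1* = 2 + 1/3·13.6/4 = 3.1333; x_2* = 10 + 2/3·13.6/15.64 = 10.5797.
Expenditure on x_2: 15.64·10.5797 = 165.4667; share = 0.9296.

share on x_2 = 0.9296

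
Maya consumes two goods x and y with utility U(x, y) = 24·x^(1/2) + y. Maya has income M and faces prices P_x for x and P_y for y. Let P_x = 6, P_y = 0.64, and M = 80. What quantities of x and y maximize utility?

x* = 1.6384, y* = 109.64

Utility is quasi-linear in y; the FOC for x is 12/√x = P_x/P_y.
Solve: √x = 12·P_y/P_x, so x*(P_x,P_y) = (12·P_y/P_x)², and y* = (M − P_x·x*)/P_y.
Plugging in: x* = (12·0.64/6)² = 1.6384, y* = 109.64.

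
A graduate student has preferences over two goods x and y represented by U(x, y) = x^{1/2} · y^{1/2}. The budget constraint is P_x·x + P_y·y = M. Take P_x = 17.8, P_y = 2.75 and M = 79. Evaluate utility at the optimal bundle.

V = 5.6457

Tangency: MRS = y/x = P_x/P_y.
So 0.5·P_y·y = 0.5·P_x·x; combined with the budget, a share 0.5 of income goes to x.
Demand: x*(P_x,P_y,M) = 0.5·M/P_x and y* = 0.5·M/P_y.
At P_x=17.8, P_y=2.75, M=79: x* = 0.5·79/17.8 = 2.2191, y* = 14.3636.
Utility at the optimum: U(2.2191, 14.3636) = 5.6457.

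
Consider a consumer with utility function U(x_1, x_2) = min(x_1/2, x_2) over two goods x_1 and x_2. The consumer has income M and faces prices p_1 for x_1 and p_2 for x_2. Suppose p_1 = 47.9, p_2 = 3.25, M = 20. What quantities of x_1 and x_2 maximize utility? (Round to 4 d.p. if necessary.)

x_1* = 0.4038, x_2* = 0.2019

Leontief preferences: the optimum is at the kink where x_1/2 = x_2/1, i.e. x_2 = (1/2)·x_1.
Budget: p_1·x_1 + p_2·(1/2)·x_1 = M, so (2·p_1 + p_2)·x_1 = 2·M.
Demand: x_1*(p_1,p_2,M) = 2·M/(2·p_1 + p_2), x_2* = M/(2·p_1 + p_2).
Here 2·47.9 + 3.25 = 99.05, giving x_1* = 0.4038 and x_2* = 0.2019.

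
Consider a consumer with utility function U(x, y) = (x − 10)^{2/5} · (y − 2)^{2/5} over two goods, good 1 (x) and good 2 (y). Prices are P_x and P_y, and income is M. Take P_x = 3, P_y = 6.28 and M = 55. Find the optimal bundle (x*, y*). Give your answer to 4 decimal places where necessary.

This is Cobb-Douglas in (x−10, y−2): tangency gives 0.4·P_y·(y−2) = 0.4·P_x·(x−10).
Substituting into the budget: x* = 10 + 0.5·(M − 10·P_x − 2·P_y)/P_x, and y* = 2 + 0.5·(…)/P_y.
Discretionary income = 55 − 10·3 − 2·6.28 = 12.44; x* = 10 + 0.5·12.44/3 = 12.0733; y* = 2 + 0.5·12.44/6.28 = 2.9904.

x* = 12.0733, y* = 2.9904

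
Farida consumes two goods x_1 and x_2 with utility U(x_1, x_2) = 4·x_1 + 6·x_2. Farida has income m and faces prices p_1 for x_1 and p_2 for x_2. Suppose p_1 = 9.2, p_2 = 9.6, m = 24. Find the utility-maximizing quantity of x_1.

Linear utility — the consumer picks whichever good has higher MU/price: 4/9.2 = 0.4348 vs 6/9.6 = 0.625.
x_2 gives more utility per dollar, so spend all income on x_2: x_2* = m/p_2, x_1* = 0.
Numerically: x_1* = 0, x_2* = 2.5.

x_1* = 0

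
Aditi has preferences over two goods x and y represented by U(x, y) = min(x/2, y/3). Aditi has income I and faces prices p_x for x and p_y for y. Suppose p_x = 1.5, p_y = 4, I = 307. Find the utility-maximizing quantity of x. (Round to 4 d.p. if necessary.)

Demand: x*(p_x,p_y,I) = 2·I/(2·p_x + 3·p_y), y* = 3·I/(2·p_x + 3·p_y).
Here 2·1.5 + 3·4 = 15, giving x* = 40.9333.

x* = 40.9333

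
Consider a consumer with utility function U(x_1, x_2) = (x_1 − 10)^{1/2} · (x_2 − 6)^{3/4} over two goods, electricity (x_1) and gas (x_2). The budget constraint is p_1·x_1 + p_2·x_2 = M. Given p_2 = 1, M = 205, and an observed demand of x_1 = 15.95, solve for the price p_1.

Let x_1' = x_1−10, x_2' = x_2−6. MRS = (2/3)·x_2'/x_1' = p_1/p_2.
Substituting into the budget: x_1* = 10 + 0.4·(M − 10·p_1 − 6·p_2)/p_1, and x_2* = 6 + 0.6·(…)/p_2.
Set x_1* = 15.95 in the demand function and solve for p_1: p_1 = 8.

p_1 = 8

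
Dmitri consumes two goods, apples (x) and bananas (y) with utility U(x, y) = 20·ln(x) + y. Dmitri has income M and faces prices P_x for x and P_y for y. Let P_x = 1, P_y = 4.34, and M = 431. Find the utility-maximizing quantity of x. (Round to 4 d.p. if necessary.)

So x*(P_x,P_y) = 20·P_y/P_x, independent of income; and y* = (M − 20·P_y)/P_y.
At the given prices: x* = 20·4.34/1 = 86.8.

x* = 86.8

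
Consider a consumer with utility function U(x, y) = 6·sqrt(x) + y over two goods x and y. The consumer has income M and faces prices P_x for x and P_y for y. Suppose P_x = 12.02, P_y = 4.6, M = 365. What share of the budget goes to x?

share on x = 0.0434

Set MRS = P_x/P_y: 3·x^(−1/2) = P_x/P_y.
Solve: √x = 3·P_y/P_x, so x*(P_x,P_y) = (3·P_y/P_x)², and y* = (M − P_x·x*)/P_y.
Plugging in: x* = (3·4.6/12.02)² = 1.3181, y* = 75.9036.
Expenditure on x: 12.02·1.3181 = 15.8436; share = 0.0434.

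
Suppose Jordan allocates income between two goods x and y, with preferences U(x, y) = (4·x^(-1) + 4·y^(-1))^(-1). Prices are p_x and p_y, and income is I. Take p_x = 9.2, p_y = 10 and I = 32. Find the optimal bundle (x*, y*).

x* = 1.7029, y* = 1.6333

With the ratio pinned down, the budget gives x* = I/(p_x + p_y·(y/x)) and y* = (y/x)·x*.
Numerically y/x = 0.959166, so x* = 32/(9.2 + 10·0.959166) = 1.7029 and y* = 0.959166·1.7029 = 1.6333.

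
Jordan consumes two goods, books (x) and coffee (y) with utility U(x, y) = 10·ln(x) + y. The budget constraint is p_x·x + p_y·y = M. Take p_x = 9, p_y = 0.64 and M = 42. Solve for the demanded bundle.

MU_x = 10/x, MU_y = 1. Tangency: 10/x = p_x/p_y.
So x*(p_x,p_y) = 10·p_y/p_x, independent of income; and y* = (M − 10·p_y)/p_y.
At the given prices: x* = 10·0.64/9 = 0.7111, and y* = 55.625.

x* = 0.7111, y* = 55.625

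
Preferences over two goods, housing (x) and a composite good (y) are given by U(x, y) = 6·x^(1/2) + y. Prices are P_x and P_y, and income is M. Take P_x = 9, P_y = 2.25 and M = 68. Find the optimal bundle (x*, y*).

MU_x = 3/√x, MU_y = 1. Tangency: 3/√x = P_x/P_y.
Solve: √x = 3·P_y/P_x, so x*(P_x,P_y) = (3·P_y/P_x)², and y* = (M − P_x·x*)/P_y.
Plugging in: x* = (3·2.25/9)² = 0.5625, y* = 27.9722.

x* = 0.5625, y* = 27.9722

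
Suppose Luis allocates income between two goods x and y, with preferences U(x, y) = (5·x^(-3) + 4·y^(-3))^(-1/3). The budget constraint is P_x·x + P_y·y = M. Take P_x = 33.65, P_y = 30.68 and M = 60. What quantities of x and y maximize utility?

Substitute y = (y/x)·x into the budget: x* = M/(P_x + P_y·(y/x)).
Numerically y/x = 0.967843, so x* = 60/(33.65 + 30.68·0.967843) = 0.9472 and y* = 0.967843·0.9472 = 0.9168.

x* = 0.9472, y* = 0.9168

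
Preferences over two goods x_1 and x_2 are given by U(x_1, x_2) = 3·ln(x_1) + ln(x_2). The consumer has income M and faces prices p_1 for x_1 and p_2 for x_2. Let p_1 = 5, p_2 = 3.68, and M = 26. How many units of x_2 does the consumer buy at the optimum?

Tangency: MRS = 3·x_2/x_1 = p_1/p_2.
Rearranging, p_2·x_2 = (1/3)·p_1·x_1. Substituting into the budget gives p_1·x_1·(1 + (1/3)) = M.
Demand: x_1*(p_1,p_2,M) = 0.75·M/p_1 and x_2* = 0.25·M/p_2.
At p_1=5, p_2=3.68, M=26: x_2* = 0.25·26/3.68 = 1.7663.

x_2* = 1.7663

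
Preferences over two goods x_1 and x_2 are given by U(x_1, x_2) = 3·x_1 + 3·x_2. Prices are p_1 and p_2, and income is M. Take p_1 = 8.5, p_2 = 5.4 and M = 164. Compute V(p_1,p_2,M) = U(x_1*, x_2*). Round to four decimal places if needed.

Linear utility — the consumer picks whichever good has higher MU/price: 3/8.5 = 0.3529 vs 3/5.4 = 0.5556.
x_2 gives more utility per dollar, so spend all income on x_2: x_2* = M/p_2, x_1* = 0.
Numerically: x_1* = 0, x_2* = 30.3704.
Utility at the optimum: U(0, 30.3704) = 91.1111.

V = 91.1111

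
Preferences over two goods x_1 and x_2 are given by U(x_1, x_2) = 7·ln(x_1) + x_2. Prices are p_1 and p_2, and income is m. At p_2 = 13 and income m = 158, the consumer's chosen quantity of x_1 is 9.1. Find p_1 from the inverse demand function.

Set MRS = p_1/p_2: (7/x_1)/1 = p_1/p_2.
So x_1*(p_1,p_2) = 7·p_2/p_1, independent of income; and x_2* = (m − 7·p_2)/p_2.
Set x_1* = 9.1 in the demand function and solve for p_1: p_1 = 10.

p_1 = 10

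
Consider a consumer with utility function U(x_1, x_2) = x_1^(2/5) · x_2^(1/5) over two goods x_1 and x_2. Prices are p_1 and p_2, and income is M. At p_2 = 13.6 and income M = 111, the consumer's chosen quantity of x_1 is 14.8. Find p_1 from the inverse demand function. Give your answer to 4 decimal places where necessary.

p_1 = 5

The MRS is 2·x_2/x_1. Set MRS = p_1/p_2.
So 0.4·p_2·x_2 = 0.2·p_1·x_1; combined with the budget, a share 2/3 of income goes to x_1.
Demand: x_1*(p_1,p_2,M) = 2/3·M/p_1 and x_2* = 1/3·M/p_2.
Set x_1* = 14.8 in the demand function and solve for p_1: p_1 = 5.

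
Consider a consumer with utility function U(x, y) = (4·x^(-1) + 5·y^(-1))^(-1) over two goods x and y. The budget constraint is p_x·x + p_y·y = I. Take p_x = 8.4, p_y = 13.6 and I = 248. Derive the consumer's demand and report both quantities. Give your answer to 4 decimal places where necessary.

x* = 12.1868, y* = 10.7082

MRS = MU_x/MU_y = (4/5)·(y/x)^(2). Set equal to p_x/p_y.
Solve for the ratio: y/x = [(5/4)·p_x/p_y]^(0.5).
With the ratio pinned down, the budget gives x* = I/(p_x + p_y·(y/x)) and y* = (y/x)·x*.
Numerically y/x = 0.878669, so x* = 248/(8.4 + 13.6·0.878669) = 12.1868 and y* = 0.878669·12.1868 = 10.7082.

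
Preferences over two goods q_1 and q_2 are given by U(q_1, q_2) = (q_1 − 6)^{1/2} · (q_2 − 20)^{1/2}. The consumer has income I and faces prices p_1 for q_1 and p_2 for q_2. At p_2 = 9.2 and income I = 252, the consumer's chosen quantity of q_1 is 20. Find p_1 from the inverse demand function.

Let q_1' = q_1−6, q_2' = q_2−20. MRS = q_2'/q_1' = p_1/p_2.
After buying the subsistence bundle (6, 20), a share 0.5 of the remaining income goes to q_1: q_1* = 6 + 0.5·(I − 6p_1 − 20p_2)/p_1.
Set q_1* = 20 in the demand function and solve for p_1: p_1 = 2.

p_1 = 2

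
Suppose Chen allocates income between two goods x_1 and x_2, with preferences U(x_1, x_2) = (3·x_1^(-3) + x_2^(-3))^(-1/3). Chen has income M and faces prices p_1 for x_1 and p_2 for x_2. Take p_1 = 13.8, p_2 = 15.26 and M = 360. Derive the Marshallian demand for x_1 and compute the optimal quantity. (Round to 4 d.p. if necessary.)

x_1* = 14.3385

From the CES first-order condition, 3·(x_2/x_1)^(4) = p_1/p_2.
Solve for the ratio: x_2/x_1 = [(1/3)·p_1/p_2]^(0.25).
Substitute x_2 = (x_2/x_1)·x_1 into the budget: x_1* = M/(p_1 + p_2·(x_2/x_1)).
Numerically x_2/x_1 = 0.74097, so x_1* = 360/(13.8 + 15.26·0.74097) = 14.3385.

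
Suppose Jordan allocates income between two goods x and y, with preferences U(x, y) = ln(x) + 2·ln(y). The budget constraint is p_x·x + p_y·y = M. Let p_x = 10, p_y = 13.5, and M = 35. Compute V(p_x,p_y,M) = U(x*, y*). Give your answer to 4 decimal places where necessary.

V = 1.2485

MU_x/MU_y = (y)/(2·x); tangency sets this equal to p_x/p_y.
Rearranging, p_y·y = 2·p_x·x. Substituting into the budget gives p_x·x·(1 + 2) = M.
Demand: x*(p_x,p_y,M) = 1/3·M/p_x and y* = 2/3·M/p_y.
At p_x=10, p_y=13.5, M=35: x* = 1/3·35/10 = 1.1667, y* = 1.7284.
Utility at the optimum: U(1.1667, 1.7284) = 1.2485.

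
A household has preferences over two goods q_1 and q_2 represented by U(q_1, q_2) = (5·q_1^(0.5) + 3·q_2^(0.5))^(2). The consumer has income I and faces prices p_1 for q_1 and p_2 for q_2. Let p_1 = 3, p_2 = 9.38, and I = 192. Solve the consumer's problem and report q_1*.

q_1* = 57.392

Numerically q_2/q_1 = 0.036825, so q_1* = 192/(3 + 9.38·0.036825) = 57.392.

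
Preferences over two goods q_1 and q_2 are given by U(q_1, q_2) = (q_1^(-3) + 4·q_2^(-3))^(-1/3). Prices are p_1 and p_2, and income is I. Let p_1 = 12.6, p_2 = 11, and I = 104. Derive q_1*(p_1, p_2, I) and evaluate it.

q_1* = 3.6245

MU_q_1 ∝ q_1^(-4), MU_q_2 ∝ 4·q_2^(-4), so MRS = (1/4)·(q_2/q_1)^(4) = p_1/p_2.
Solve for the ratio: q_2/q_1 = [4·p_1/p_2]^(0.25).
Substitute q_2 = (q_2/q_1)·q_1 into the budget: q_1* = I/(p_1 + p_2·(q_2/q_1)).
Numerically q_2/q_1 = 1.463051, so q_1* = 104/(12.6 + 11·1.463051) = 3.6245.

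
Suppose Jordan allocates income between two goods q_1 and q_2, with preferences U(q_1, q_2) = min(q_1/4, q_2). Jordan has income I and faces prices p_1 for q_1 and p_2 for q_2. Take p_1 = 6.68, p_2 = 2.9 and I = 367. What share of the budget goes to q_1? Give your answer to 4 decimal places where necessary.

Here 4·6.68 + 2.9 = 29.62, giving q_1* = 49.5611 and q_2* = 12.3903.
Expenditure on q_1: 6.68·49.5611 = 331.0682; share = 0.9021.

share on q_1 = 0.9021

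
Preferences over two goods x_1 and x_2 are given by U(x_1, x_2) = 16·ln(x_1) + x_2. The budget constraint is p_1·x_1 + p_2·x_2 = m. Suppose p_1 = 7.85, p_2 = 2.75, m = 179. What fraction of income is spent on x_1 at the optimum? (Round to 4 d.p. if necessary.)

So x_1*(p_1,p_2) = 16·p_2/p_1, independent of income; and x_2* = (m − 16·p_2)/p_2.
At the given prices: x_1* = 16·2.75/7.85 = 5.6051, and x_2* = 49.0909.
Expenditure on x_1: 7.85·5.6051 = 44; share = 0.2458.

share on x_1 = 0.2458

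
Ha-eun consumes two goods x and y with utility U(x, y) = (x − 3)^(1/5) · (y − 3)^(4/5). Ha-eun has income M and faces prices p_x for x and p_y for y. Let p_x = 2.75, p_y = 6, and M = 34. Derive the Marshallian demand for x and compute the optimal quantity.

x* = 3.5636

This is Cobb-Douglas in (x−3, y−3): tangency gives 0.2·p_y·(y−3) = 0.8·p_x·(x−3).
After buying the subsistence bundle (3, 3), a share 0.2 of the remaining income goes to x: x* = 3 + 0.2·(M − 3p_x − 3p_y)/p_x.
Discretionary income = 34 − 3·2.75 − 3·6 = 7.75; x* = 3 + 0.2·7.75/2.75 = 3.5636.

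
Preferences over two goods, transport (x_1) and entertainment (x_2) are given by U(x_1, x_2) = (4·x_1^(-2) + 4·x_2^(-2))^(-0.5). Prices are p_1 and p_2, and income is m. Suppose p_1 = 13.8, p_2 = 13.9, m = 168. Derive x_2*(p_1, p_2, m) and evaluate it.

x_2* = 6.0577

MRS = MU_x_1/MU_x_2 = (x_2/x_1)^(3). Set equal to p_1/p_2.
Hence x_2/x_1 = (p_1/p_2)^(1/(3)), i.e. raised to the 1/3 power.
With the ratio pinned down, the budget gives x_1* = m/(p_1 + p_2·(x_2/x_1)) and x_2* = (x_2/x_1)·x_1*.
Numerically x_2/x_1 = 0.997596, so x_1* = 168/(13.8 + 13.9·0.997596) = 6.0723 and x_2* = 0.997596·6.0723 = 6.0577.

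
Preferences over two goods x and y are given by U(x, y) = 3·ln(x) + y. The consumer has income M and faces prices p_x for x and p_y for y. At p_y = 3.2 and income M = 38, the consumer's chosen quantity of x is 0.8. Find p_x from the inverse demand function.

Set MRS = p_x/p_y: (3/x)/1 = p_x/p_y.
So x*(p_x,p_y) = 3·p_y/p_x, independent of income; and y* = (M − 3·p_y)/p_y.
Set x* = 0.8 in the demand function and solve for p_x: p_x = 12.

p_x = 12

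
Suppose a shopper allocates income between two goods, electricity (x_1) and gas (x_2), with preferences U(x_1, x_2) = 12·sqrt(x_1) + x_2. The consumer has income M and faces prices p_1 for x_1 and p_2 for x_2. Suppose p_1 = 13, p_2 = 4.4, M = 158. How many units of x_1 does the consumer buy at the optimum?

Solve: √x_1 = 6·p_2/p_1, so x_1*(p_1,p_2) = (6·p_2/p_1)², and x_2* = (M − p_1·x_1*)/p_2.
Plugging in: x_1* = (6·4.4/13)² = 4.124.

x_1* = 4.124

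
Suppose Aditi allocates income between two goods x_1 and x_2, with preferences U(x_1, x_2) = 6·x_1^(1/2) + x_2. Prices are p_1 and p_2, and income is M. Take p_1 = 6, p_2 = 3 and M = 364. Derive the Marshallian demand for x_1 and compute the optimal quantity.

MU_x_1 = 3/√x_1, MU_x_2 = 1. Tangency: 3/√x_1 = p_1/p_2.
Thus x_1* = (3·p_2/p_1)² — independent of M — with the rest of income spent on x_2.
Plugging in: x_1* = (3·3/6)² = 2.25.

x_1* = 2.25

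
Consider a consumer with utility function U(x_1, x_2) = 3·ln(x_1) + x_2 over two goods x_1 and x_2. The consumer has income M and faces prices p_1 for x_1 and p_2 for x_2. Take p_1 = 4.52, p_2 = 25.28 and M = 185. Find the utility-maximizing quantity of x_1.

Set MRS = p_1/p_2: (3/x_1)/1 = p_1/p_2.
So x_1*(p_1,p_2) = 3·p_2/p_1, independent of income; and x_2* = (M − 3·p_2)/p_2.
At the given prices: x_1* = 3·25.28/4.52 = 16.7788.

x_1* = 16.7788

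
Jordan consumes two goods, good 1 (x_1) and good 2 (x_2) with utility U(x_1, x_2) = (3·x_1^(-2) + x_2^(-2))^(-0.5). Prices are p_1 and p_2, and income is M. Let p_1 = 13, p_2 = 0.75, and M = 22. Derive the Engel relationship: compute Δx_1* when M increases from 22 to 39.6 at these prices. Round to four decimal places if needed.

MRS = MU_x_1/MU_x_2 = 3·(x_2/x_1)^(3). Set equal to p_1/p_2.
Solve for the ratio: x_2/x_1 = [(1/3)·p_1/p_2]^(1/3).
With the ratio pinned down, the budget gives x_1* = M/(p_1 + p_2·(x_2/x_1)) and x_2* = (x_2/x_1)·x_1*.
Numerically x_2/x_1 = 1.794404, so x_1* = 22/(13 + 0.75·1.794404) = 1.5335.
At M' = 39.6: x_1* = 2.7604. Change: 2.7604 − 1.5335 = 1.2268.

Δx_1* = 1.2268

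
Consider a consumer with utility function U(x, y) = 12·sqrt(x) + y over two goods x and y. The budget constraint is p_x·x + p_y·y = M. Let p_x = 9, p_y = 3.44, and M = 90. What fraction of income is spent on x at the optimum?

Set MRS = p_x/p_y: 6·x^(−1/2) = p_x/p_y.
Solve: √x = 6·p_y/p_x, so x*(p_x,p_y) = (6·p_y/p_x)², and y* = (M − p_x·x*)/p_y.
Plugging in: x* = (6·3.44/9)² = 5.2594, y* = 12.4028.
Expenditure on x: 9·5.2594 = 47.3344; share = 0.5259.

share on x = 0.5259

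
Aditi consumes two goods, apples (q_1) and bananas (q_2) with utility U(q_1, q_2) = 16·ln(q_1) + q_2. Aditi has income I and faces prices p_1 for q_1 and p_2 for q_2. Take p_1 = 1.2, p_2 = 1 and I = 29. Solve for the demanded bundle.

Set MRS = p_1/p_2: (16/q_1)/1 = p_1/p_2.
So q_1*(p_1,p_2) = 16·p_2/p_1, independent of income; and q_2* = (I − 16·p_2)/p_2.
At the given prices: q_1* = 16·1/1.2 = 13.3333, and q_2* = 13.

q_1* = 13.3333, q_2* = 13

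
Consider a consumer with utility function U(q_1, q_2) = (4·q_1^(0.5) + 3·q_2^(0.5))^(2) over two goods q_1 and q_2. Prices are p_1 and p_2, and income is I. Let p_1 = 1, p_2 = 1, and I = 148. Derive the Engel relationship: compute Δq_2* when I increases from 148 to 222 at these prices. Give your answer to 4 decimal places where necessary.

Δq_2* = 26.64

From the CES first-order condition, (4/3)·(q_2/q_1)^(0.5) = p_1/p_2.
Hence q_2/q_1 = ((3/4)·p_1/p_2)^(1/(0.5)), i.e. raised to the 2 power.
Substitute q_2 = (q_2/q_1)·q_1 into the budget: q_1* = I/(p_1 + p_2·(q_2/q_1)).
Numerically q_2/q_1 = 0.5625, so q_1* = 148/(1 + 1·0.5625) = 94.72 and q_2* = 0.5625·94.72 = 53.28.
At I' = 222: q_2* = 79.92. Change: 79.92 − 53.28 = 26.64.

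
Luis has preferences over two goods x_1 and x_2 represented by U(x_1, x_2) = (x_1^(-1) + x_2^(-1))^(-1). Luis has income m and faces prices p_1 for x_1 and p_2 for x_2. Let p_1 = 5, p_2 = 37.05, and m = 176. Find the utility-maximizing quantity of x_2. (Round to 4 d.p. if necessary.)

Numerically x_2/x_1 = 0.367359, so x_1* = 176/(5 + 37.05·0.367359) = 9.4569 and x_2* = 0.367359·9.4569 = 3.4741.

x_2* = 3.4741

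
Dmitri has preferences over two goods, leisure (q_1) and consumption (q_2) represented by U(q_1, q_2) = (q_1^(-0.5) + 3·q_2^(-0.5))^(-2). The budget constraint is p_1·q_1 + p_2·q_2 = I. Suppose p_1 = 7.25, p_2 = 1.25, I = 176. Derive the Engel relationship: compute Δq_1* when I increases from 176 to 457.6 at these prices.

From the CES first-order condition, (1/3)·(q_2/q_1)^(1.5) = p_1/p_2.
Solve for the ratio: q_2/q_1 = [3·p_1/p_2]^(2/3).
Substitute q_2 = (q_2/q_1)·q_1 into the budget: q_1* = I/(p_1 + p_2·(q_2/q_1)).
Numerically q_2/q_1 = 6.714796, so q_1* = 176/(7.25 + 1.25·6.714796) = 11.2507.
At I' = 457.6: q_1* = 29.2518. Change: 29.2518 − 11.2507 = 18.0011.

Δq_1* = 18.0011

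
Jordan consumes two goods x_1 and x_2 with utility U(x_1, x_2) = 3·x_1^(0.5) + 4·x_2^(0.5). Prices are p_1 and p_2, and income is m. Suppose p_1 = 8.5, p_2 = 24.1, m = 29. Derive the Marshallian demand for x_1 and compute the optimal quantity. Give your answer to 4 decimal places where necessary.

With the ratio pinned down, the budget gives x_1* = m/(p_1 + p_2·(x_2/x_1)) and x_2* = (x_2/x_1)·x_1*.
Numerically x_2/x_1 = 0.221147, so x_1* = 29/(8.5 + 24.1·0.221147) = 2.0969.

x_1* = 2.0969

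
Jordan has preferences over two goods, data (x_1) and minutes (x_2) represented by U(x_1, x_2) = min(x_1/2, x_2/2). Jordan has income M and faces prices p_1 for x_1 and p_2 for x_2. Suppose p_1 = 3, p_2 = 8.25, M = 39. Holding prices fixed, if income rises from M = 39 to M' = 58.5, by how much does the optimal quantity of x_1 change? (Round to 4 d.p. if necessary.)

Leontief preferences: the optimum is at the kink where x_1/2 = x_2/2, i.e. x_2 = x_1.
Budget: p_1·x_1 + p_2·x_1 = M, so (2·p_1 + 2·p_2)·x_1 = 2·M.
Demand: x_1*(p_1,p_2,M) = 2·M/(2·p_1 + 2·p_2), x_2* = 2·M/(2·p_1 + 2·p_2).
Here 2·3 + 2·8.25 = 22.5, giving x_1* = 3.4667.
At M' = 58.5: x_1* = 5.2. Change: 5.2 − 3.4667 = 1.7333.

Δx_1* = 1.7333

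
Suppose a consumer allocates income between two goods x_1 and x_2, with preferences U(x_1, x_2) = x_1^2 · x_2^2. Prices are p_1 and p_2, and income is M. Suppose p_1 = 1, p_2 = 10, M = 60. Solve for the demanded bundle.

At p_1=1, p_2=10, M=60: x_1* = 0.5·60/1 = 30, x_2* = 3.

x_1* = 30, x_2* = 3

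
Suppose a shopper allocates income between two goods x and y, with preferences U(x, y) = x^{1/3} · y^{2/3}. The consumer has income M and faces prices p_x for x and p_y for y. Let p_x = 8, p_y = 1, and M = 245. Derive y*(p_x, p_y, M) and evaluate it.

Tangency: MRS = (1/2)·y/x = p_x/p_y.
Rearranging, p_y·y = 2·p_x·x. Substituting into the budget gives p_x·x·(1 + 2) = M.
Demand: x*(p_x,p_y,M) = 1/3·M/p_x and y* = 2/3·M/p_y.
At p_x=8, p_y=1, M=245: y* = 2/3·245/1 = 163.3333.

y* = 163.3333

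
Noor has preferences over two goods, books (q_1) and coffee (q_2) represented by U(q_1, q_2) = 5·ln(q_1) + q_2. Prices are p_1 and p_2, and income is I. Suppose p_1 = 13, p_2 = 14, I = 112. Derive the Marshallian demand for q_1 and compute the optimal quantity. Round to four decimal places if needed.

So q_1*(p_1,p_2) = 5·p_2/p_1, independent of income; and q_2* = (I − 5·p_2)/p_2.
At the given prices: q_1* = 5·14/13 = 5.3846.

q_1* = 5.3846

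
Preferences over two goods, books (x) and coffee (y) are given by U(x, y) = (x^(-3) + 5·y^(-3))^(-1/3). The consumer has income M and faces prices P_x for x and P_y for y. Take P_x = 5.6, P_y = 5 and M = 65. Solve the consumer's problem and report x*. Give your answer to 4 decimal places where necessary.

x* = 4.8903

MU_x ∝ x^(-4), MU_y ∝ 5·y^(-4), so MRS = (1/5)·(y/x)^(4) = P_x/P_y.
Solve for the ratio: y/x = [5·P_x/P_y]^(0.25).
Substitute y = (y/x)·x into the budget: x* = M/(P_x + P_y·(y/x)).
Numerically y/x = 1.538321, so x* = 65/(5.6 + 5·1.538321) = 4.8903.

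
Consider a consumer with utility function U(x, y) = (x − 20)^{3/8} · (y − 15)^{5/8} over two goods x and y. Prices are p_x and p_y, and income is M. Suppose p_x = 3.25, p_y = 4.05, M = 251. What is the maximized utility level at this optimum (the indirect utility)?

V = 17.332

Discretionary income = 251 − 20·3.25 − 15·4.05 = 125.25; x* = 20 + 0.375·125.25/3.25 = 34.4519; y* = 15 + 0.625·125.25/4.05 = 34.3287.
Utility at the optimum: U(34.4519, 34.3287) = 17.332.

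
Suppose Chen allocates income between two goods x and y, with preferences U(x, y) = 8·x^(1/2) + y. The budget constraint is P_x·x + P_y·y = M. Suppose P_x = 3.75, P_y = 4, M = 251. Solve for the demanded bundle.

Set MRS = P_x/P_y: 4·x^(−1/2) = P_x/P_y.
Solve: √x = 4·P_y/P_x, so x*(P_x,P_y) = (4·P_y/P_x)², and y* = (M − P_x·x*)/P_y.
Plugging in: x* = (4·4/3.75)² = 18.2044, y* = 45.6833.

x* = 18.2044, y* = 45.6833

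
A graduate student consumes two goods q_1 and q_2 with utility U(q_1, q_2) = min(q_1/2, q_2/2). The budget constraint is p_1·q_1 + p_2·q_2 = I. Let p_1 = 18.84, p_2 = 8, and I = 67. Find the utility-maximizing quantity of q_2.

q_2* = 2.4963

With perfect complements, no substitution: consume in ratio q_1:q_2 = 2:2.
Budget: p_1·q_1 + p_2·q_1 = I, so (2·p_1 + 2·p_2)·q_1 = 2·I.
Demand: q_1*(p_1,p_2,I) = 2·I/(2·p_1 + 2·p_2), q_2* = 2·I/(2·p_1 + 2·p_2).
Here 2·18.84 + 2·8 = 53.68, giving q_2* = 2.4963.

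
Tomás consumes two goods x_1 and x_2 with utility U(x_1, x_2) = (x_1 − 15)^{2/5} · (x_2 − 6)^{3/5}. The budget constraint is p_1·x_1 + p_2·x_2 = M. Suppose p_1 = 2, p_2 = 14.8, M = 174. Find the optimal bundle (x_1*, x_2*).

x_1* = 26.04, x_2* = 8.2378

MRS = (2/3)·(x_2−6)/(x_1−15). Tangency with p_1/p_2 gives x_2−6 = (3/2)·(p_1/p_2)·(x_1−15).
Substituting into the budget: x_1* = 15 + 0.4·(M − 15·p_1 − 6·p_2)/p_1, and x_2* = 6 + 0.6·(…)/p_2.
Discretionary income = 174 − 15·2 − 6·14.8 = 55.2; x_1* = 15 + 0.4·55.2/2 = 26.04; x_2* = 6 + 0.6·55.2/14.8 = 8.2378.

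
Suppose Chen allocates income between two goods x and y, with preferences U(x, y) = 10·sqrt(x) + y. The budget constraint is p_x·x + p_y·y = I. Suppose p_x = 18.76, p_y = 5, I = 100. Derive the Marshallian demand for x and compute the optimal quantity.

Set MRS = p_x/p_y: 5·x^(−1/2) = p_x/p_y.
Thus x* = (5·p_y/p_x)² — independent of I — with the rest of income spent on y.
Plugging in: x* = (5·5/18.76)² = 1.7759.

x* = 1.7759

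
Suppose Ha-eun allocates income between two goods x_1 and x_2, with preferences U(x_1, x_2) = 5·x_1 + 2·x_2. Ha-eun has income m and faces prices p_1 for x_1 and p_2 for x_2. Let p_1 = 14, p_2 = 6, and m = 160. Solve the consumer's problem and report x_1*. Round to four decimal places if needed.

x_1* = 11.4286

Perfect substitutes: compare marginal utility per dollar. 5/p_1 vs 2/p_2 → 0.3571 vs 0.3333.
x_1 gives more utility per dollar, so spend all income on x_1: x_1* = m/p_1, x_2* = 0.
Numerically: x_1* = 11.4286, x_2* = 0.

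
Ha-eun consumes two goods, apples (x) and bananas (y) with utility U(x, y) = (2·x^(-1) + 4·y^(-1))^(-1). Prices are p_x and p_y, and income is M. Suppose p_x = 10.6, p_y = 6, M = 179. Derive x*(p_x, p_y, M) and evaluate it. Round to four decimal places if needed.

x* = 8.1816

From the CES first-order condition, (1/2)·(y/x)^(2) = p_x/p_y.
Hence y/x = (2·p_x/p_y)^(1/(2)), i.e. raised to the 0.5 power.
With the ratio pinned down, the budget gives x* = M/(p_x + p_y·(y/x)) and y* = (y/x)·x*.
Numerically y/x = 1.879716, so x* = 179/(10.6 + 6·1.879716) = 8.1816.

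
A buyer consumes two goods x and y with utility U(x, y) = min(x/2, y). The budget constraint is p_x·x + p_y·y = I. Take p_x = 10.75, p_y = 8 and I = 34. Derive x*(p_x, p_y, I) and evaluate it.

Demand: x*(p_x,p_y,I) = 2·I/(2·p_x + p_y), y* = I/(2·p_x + p_y).
Here 2·10.75 + 8 = 29.5, giving x* = 2.3051.

x* = 2.3051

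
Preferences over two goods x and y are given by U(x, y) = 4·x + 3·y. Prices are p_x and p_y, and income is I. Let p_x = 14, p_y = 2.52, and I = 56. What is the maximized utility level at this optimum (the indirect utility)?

V = 66.6667

Perfect substitutes: compare marginal utility per dollar. 4/p_x vs 3/p_y → 0.2857 vs 1.1905.
y gives more utility per dollar, so spend all income on y: y* = I/p_y, x* = 0.
Numerically: x* = 0, y* = 22.2222.
Utility at the optimum: U(0, 22.2222) = 66.6667.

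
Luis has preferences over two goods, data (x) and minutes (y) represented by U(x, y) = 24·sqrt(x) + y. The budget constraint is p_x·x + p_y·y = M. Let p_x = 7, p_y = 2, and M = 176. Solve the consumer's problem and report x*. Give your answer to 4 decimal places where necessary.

x* = 11.7551

MU_x = 12/√x, MU_y = 1. Tangency: 12/√x = p_x/p_y.
Thus x* = (12·p_y/p_x)² — independent of M — with the rest of income spent on y.
Plugging in: x* = (12·2/7)² = 11.7551.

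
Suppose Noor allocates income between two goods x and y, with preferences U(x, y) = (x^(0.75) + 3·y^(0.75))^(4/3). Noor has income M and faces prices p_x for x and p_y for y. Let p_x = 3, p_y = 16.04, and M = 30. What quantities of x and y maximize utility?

x* = 6.5362, y* = 0.6479

Substitute y = (y/x)·x into the budget: x* = M/(p_x + p_y·(y/x)).
Numerically y/x = 0.099118, so x* = 30/(3 + 16.04·0.099118) = 6.5362 and y* = 0.099118·6.5362 = 0.6479.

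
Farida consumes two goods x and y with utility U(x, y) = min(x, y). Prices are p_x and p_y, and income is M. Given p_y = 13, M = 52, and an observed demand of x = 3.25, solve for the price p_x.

p_x = 3

Leontief preferences: the optimum is at the kink where x/1 = y/1, i.e. y = x.
Budget: p_x·x + p_y·x = M, so (p_x + p_y)·x = M.
Demand: x*(p_x,p_y,M) = M/(p_x + p_y), y* = M/(p_x + p_y).
Set x* = 3.25 in the demand function and solve for p_x: p_x = 3.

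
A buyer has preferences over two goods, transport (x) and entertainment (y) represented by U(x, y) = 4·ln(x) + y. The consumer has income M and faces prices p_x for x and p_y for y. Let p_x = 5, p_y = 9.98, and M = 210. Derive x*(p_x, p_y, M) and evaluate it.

MU_x = 4/x, MU_y = 1. Tangency: 4/x = p_x/p_y.
So x*(p_x,p_y) = 4·p_y/p_x, independent of income; and y* = (M − 4·p_y)/p_y.
At the given prices: x* = 4·9.98/5 = 7.984.

x* = 7.984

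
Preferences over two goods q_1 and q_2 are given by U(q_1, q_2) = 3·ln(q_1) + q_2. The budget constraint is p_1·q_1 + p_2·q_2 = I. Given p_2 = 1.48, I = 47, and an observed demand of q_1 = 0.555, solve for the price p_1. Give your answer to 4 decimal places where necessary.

MU_q_1 = 3/q_1, MU_q_2 = 1. Tangency: 3/q_1 = p_1/p_2.
So q_1*(p_1,p_2) = 3·p_2/p_1, independent of income; and q_2* = (I − 3·p_2)/p_2.
Set q_1* = 0.555 in the demand function and solve for p_1: p_1 = 8.

p_1 = 8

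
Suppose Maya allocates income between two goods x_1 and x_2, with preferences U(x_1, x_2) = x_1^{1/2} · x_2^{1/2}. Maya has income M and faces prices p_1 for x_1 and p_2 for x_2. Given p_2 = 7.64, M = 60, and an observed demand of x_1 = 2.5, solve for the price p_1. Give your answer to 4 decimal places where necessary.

p_1 = 12

MU_x_1/MU_x_2 = (0.5·x_2)/(0.5·x_1); tangency sets this equal to p_1/p_2.
So 0.5·p_2·x_2 = 0.5·p_1·x_1; combined with the budget, a share 0.5 of income goes to x_1.
Demand: x_1*(p_1,p_2,M) = 0.5·M/p_1 and x_2* = 0.5·M/p_2.
Set x_1* = 2.5 in the demand function and solve for p_1: p_1 = 12.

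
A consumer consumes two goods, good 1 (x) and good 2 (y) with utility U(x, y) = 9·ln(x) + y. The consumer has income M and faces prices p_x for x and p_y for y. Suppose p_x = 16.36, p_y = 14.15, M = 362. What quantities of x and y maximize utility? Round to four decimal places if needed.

x* = 7.7842, y* = 16.583

MU_x = 9/x, MU_y = 1. Tangency: 9/x = p_x/p_y.
So x*(p_x,p_y) = 9·p_y/p_x, independent of income; and y* = (M − 9·p_y)/p_y.
At the given prices: x* = 9·14.15/16.36 = 7.7842, and y* = 16.583.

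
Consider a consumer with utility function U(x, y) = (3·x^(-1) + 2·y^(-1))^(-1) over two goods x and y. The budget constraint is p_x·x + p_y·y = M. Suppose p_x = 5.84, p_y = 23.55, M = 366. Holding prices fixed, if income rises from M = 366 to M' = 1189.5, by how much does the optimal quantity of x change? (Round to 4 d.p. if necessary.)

Substitute y = (y/x)·x into the budget: x* = M/(p_x + p_y·(y/x)).
Numerically y/x = 0.406598, so x* = 366/(5.84 + 23.55·0.406598) = 23.7425.
At M' = 1189.5: x* = 77.1632. Change: 77.1632 − 23.7425 = 53.4207.

Δx* = 53.4207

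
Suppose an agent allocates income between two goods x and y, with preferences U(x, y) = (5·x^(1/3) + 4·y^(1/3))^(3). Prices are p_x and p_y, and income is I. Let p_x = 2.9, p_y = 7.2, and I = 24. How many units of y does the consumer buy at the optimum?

MRS = MU_x/MU_y = (5/4)·(y/x)^(2/3). Set equal to p_x/p_y.
Solve for the ratio: y/x = [(4/5)·p_x/p_y]^(1.5).
With the ratio pinned down, the budget gives x* = I/(p_x + p_y·(y/x)) and y* = (y/x)·x*.
Numerically y/x = 0.182908, so x* = 24/(2.9 + 7.2·0.182908) = 5.6913 and y* = 0.182908·5.6913 = 1.041.

y* = 1.041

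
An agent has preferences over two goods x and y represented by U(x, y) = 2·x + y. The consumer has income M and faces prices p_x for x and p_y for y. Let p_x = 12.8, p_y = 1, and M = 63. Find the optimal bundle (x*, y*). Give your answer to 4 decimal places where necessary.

x* = 0, y* = 63

Numerically: x* = 0, y* = 63.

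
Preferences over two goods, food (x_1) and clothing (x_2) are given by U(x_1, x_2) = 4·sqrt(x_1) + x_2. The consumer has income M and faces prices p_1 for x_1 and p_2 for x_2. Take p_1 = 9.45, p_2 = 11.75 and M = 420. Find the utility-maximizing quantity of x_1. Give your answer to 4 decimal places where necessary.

Set MRS = p_1/p_2: 2·x_1^(−1/2) = p_1/p_2.
Thus x_1* = (2·p_2/p_1)² — independent of M — with the rest of income spent on x_2.
Plugging in: x_1* = (2·11.75/9.45)² = 6.184.

x_1* = 6.184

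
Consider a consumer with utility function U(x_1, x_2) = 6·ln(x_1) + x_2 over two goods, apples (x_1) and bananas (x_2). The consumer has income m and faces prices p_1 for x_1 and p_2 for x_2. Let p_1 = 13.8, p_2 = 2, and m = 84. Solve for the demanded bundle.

Set MRS = p_1/p_2: (6/x_1)/1 = p_1/p_2.
So x_1*(p_1,p_2) = 6·p_2/p_1, independent of income; and x_2* = (m − 6·p_2)/p_2.
At the given prices: x_1* = 6·2/13.8 = 0.8696, and x_2* = 36.

x_1* = 0.8696, x_2* = 36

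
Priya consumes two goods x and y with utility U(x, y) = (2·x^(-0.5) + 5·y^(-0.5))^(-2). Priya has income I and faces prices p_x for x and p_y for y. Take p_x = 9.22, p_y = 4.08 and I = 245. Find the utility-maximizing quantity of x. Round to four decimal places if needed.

With the ratio pinned down, the budget gives x* = I/(p_x + p_y·(y/x)) and y* = (y/x)·x*.
Numerically y/x = 3.172054, so x* = 245/(9.22 + 4.08·3.172054) = 11.055.

x* = 11.055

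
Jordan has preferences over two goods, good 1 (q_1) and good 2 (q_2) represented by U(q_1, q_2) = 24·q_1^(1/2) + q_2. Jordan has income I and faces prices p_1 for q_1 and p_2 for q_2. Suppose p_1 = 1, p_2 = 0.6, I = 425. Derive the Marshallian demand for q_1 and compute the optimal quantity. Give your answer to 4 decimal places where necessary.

q_1* = 51.84

MU_q_1 = 12/√q_1, MU_q_2 = 1. Tangency: 12/√q_1 = p_1/p_2.
Thus q_1* = (12·p_2/p_1)² — independent of I — with the rest of income spent on q_2.
Plugging in: q_1* = (12·0.6/1)² = 51.84.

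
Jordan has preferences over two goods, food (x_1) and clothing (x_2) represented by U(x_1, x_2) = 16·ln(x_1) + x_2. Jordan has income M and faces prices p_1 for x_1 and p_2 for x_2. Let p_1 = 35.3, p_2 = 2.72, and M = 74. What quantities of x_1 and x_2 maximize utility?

So x_1*(p_1,p_2) = 16·p_2/p_1, independent of income; and x_2* = (M − 16·p_2)/p_2.
At the given prices: x_1* = 16·2.72/35.3 = 1.2329, and x_2* = 11.2059.

x_1* = 1.2329, x_2* = 11.2059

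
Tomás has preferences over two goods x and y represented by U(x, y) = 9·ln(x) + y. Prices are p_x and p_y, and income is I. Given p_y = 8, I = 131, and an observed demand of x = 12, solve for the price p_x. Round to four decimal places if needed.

p_x = 6

Set MRS = p_x/p_y: (9/x)/1 = p_x/p_y.
So x*(p_x,p_y) = 9·p_y/p_x, independent of income; and y* = (I − 9·p_y)/p_y.
Set x* = 12 in the demand function and solve for p_x: p_x = 6.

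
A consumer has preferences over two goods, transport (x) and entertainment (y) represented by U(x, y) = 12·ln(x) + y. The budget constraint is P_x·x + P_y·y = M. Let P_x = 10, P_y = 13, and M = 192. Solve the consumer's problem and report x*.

Set MRS = P_x/P_y: (12/x)/1 = P_x/P_y.
So x*(P_x,P_y) = 12·P_y/P_x, independent of income; and y* = (M − 12·P_y)/P_y.
At the given prices: x* = 12·13/10 = 15.6.

x* = 15.6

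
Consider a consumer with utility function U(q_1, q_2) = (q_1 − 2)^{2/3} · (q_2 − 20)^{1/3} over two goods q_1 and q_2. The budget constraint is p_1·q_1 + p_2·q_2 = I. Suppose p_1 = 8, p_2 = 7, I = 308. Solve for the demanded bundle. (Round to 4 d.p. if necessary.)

Let q_1' = q_1−2, q_2' = q_2−20. MRS = 2·q_2'/q_1' = p_1/p_2.
After buying the subsistence bundle (2, 20), a share 2/3 of the remaining income goes to q_1: q_1* = 2 + 2/3·(I − 2p_1 − 20p_2)/p_1.
Discretionary income = 308 − 2·8 − 20·7 = 152; q_1* = 2 + 2/3·152/8 = 14.6667; q_2* = 20 + 1/3·152/7 = 27.2381.

q_1* = 14.6667, q_2* = 27.2381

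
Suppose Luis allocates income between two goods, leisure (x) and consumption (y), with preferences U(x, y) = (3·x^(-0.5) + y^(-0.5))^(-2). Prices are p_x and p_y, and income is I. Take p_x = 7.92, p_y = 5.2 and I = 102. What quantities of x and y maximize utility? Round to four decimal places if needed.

x* = 9.0834, y* = 5.7807

MRS = MU_x/MU_y = 3·(y/x)^(1.5). Set equal to p_x/p_y.
Solve for the ratio: y/x = [(1/3)·p_x/p_y]^(2/3).
With the ratio pinned down, the budget gives x* = I/(p_x + p_y·(y/x)) and y* = (y/x)·x*.
Numerically y/x = 0.636405, so x* = 102/(7.92 + 5.2·0.636405) = 9.0834 and y* = 0.636405·9.0834 = 5.7807.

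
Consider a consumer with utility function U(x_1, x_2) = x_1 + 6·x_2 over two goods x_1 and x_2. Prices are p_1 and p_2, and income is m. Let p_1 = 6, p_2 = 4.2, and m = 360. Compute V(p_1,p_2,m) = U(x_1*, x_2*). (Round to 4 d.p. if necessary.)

x_2 gives more utility per dollar, so spend all income on x_2: x_2* = m/p_2, x_1* = 0.
Numerically: x_1* = 0, x_2* = 85.7143.
Utility at the optimum: U(0, 85.7143) = 514.2857.

V = 514.2857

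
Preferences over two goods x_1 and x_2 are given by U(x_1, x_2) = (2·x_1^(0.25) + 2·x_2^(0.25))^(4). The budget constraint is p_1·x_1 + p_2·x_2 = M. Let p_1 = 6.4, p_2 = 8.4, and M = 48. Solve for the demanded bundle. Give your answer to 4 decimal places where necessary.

MU_x_1 ∝ 2·x_1^(-0.75), MU_x_2 ∝ 2·x_2^(-0.75), so MRS = (x_2/x_1)^(0.75) = p_1/p_2.
Solve for the ratio: x_2/x_1 = [p_1/p_2]^(4/3).
With the ratio pinned down, the budget gives x_1* = M/(p_1 + p_2·(x_2/x_1)) and x_2* = (x_2/x_1)·x_1*.
Numerically x_2/x_1 = 0.69588, so x_1* = 48/(6.4 + 8.4·0.69588) = 3.9198 and x_2* = 0.69588·3.9198 = 2.7277.

x_1* = 3.9198, x_2* = 2.7277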